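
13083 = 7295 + 5788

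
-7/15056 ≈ -0.000465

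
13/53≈0.245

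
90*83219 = 7489710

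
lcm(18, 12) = 36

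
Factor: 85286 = 2^1*42643^1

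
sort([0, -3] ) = [-3, 0] 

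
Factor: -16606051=-1 * 7^2 * 11^1 * 30809^1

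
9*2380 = 21420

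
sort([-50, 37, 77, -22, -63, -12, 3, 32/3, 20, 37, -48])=[-63, -50, -48, -22, -12, 3, 32/3, 20, 37, 37, 77]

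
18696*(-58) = -1084368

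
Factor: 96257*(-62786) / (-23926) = 1709^ (-1)*13751^1*31393^1 = 431685143/1709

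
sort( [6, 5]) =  [5, 6]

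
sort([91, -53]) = [-53, 91]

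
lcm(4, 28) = 28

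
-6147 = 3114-9261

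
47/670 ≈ 0.0701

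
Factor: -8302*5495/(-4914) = 3^(-3)*5^1*7^1*13^(-1)*157^1*593^1 = 3258535/351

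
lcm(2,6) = 6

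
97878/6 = 16313 = 16313.00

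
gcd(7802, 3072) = 2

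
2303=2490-187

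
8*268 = 2144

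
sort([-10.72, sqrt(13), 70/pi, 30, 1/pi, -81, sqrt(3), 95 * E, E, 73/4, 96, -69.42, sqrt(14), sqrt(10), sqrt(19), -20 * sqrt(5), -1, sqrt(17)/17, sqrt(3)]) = [-81, -69.42, -20 * sqrt(5), -10.72, -1, sqrt(17)/17, 1/pi, sqrt(3), sqrt(3), E, sqrt(10), sqrt(13), sqrt(14), sqrt(19), 73/4, 70/pi, 30, 96, 95 * E]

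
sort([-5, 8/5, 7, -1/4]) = [-5, -1/4, 8/5, 7]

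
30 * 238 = 7140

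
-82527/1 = -82527 = -82527.00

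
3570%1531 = 508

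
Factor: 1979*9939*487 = 3^1*487^1*1979^1*3313^1 = 9578939847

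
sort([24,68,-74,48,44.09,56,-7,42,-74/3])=[-74,-74/3,-7,24,42,44.09,48,56,68]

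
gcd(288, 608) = 32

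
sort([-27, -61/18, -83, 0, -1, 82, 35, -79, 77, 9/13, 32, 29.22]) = [-83, -79, -27, -61/18, -1, 0, 9/13, 29.22, 32, 35, 77, 82]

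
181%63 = 55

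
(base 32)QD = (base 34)OT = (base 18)2AH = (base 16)34D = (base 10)845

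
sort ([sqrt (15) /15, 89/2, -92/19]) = [-92/19, sqrt (15) /15, 89/2]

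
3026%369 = 74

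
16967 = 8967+8000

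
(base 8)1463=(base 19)252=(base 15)399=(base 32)pj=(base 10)819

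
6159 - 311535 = -305376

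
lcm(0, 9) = 0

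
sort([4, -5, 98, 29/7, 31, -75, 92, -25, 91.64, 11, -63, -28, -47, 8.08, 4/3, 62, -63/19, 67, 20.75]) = [-75, -63, -47, -28, -25, -5, -63/19, 4/3, 4, 29/7, 8.08, 11, 20.75, 31, 62, 67, 91.64, 92, 98]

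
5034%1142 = 466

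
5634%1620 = 774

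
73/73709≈0.000990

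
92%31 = 30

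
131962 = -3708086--3840048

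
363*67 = 24321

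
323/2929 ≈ 0.110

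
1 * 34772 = 34772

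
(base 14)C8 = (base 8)260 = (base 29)62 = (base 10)176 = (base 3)20112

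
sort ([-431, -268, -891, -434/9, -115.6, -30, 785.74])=[-891, -431, -268, -115.6, -434/9, -30, 785.74]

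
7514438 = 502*14969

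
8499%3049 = 2401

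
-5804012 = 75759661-81563673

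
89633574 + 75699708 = 165333282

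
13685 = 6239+7446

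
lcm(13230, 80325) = 1124550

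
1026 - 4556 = -3530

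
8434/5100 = 4217/2550 ≈ 1.65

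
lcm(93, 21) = 651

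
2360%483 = 428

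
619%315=304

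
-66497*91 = -6051227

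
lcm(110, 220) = 220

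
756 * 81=61236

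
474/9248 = 237/4624 ≈ 0.0513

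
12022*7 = 84154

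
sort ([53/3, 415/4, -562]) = [-562, 53/3, 415/4]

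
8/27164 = 2/6791 ≈ 0.000295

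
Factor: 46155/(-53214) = -1*2^(-1)*5^1*7^(-2)*17^1 = -85/98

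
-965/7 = -137-6/7 ≈ -137.86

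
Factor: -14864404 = -1 * 2^2 * 659^1 * 5639^1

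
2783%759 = 506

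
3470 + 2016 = 5486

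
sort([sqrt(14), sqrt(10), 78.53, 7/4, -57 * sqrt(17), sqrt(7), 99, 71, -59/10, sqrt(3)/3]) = [-57 * sqrt(17), -59/10, sqrt(3)/3, 7/4, sqrt(7), sqrt(10), sqrt(14), 71, 78.53, 99]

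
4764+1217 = 5981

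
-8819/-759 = 11+470/759≈11.62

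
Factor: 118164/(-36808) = -1*2^(-1)*3^1*107^(-1)*229^1 = -687/214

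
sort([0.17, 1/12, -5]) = [-5, 1/12, 0.17]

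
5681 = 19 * 299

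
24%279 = 24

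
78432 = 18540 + 59892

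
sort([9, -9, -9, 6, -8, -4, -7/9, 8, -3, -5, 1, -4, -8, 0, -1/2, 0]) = [-9, -9, -8, -8, -5, -4, -4, -3, -7/9, -1/2, 0, 0, 1, 6, 8, 9]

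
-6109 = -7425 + 1316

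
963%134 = 25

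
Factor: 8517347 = 269^1*31663^1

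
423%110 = 93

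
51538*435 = 22419030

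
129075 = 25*5163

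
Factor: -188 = -1*2^2*47^1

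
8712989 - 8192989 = 520000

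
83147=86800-3653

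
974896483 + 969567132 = 1944463615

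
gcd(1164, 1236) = 12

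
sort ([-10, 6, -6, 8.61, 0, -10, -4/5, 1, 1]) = [-10, -10, -6, -4/5, 0, 1, 1, 6, 8.61]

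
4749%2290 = 169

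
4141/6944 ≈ 0.596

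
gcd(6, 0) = 6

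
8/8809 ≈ 0.000908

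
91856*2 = 183712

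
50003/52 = 961+31/52 ≈ 961.60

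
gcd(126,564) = 6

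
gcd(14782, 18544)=38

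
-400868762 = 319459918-720328680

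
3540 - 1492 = 2048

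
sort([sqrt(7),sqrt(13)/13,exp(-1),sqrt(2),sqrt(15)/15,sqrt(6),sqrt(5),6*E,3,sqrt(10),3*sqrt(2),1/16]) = [1/16,sqrt(15)/15,sqrt(13)/13,exp(-1),sqrt(2),sqrt(5),sqrt(6),sqrt(7),3,sqrt(10),3*sqrt(2),6*E]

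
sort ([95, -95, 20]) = [-95, 20, 95]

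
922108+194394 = 1116502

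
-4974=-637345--632371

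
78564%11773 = 7926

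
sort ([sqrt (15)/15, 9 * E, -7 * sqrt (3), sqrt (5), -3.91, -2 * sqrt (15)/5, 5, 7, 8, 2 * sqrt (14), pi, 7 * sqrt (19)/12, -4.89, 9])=[-7 * sqrt (3), -4.89, -3.91, -2 * sqrt (15)/5, sqrt (15)/15, sqrt (5), 7 * sqrt (19)/12, pi, 5, 7, 2 * sqrt (14), 8, 9, 9 * E]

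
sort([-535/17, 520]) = [-535/17, 520]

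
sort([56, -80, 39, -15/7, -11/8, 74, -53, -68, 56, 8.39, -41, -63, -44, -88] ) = [-88, -80, -68, -63, -53, -44, -41, -15/7, -11/8, 8.39, 39, 56, 56, 74] 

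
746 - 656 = 90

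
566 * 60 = 33960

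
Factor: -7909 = -1*11^1*719^1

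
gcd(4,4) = 4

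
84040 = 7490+76550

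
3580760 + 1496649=5077409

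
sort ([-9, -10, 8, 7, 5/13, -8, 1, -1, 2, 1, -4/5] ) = [-10, -9, -8, -1, -4/5, 5/13, 1, 1, 2, 7, 8] 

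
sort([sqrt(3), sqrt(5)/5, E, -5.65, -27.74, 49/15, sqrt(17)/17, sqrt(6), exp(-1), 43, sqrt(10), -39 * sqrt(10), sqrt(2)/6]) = [-39 * sqrt(10), -27.74, -5.65, sqrt(2)/6, sqrt(17)/17, exp(-1), sqrt(5)/5, sqrt(3), sqrt(6), E, sqrt(10), 49/15, 43]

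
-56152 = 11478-67630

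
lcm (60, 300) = 300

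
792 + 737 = 1529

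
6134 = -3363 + 9497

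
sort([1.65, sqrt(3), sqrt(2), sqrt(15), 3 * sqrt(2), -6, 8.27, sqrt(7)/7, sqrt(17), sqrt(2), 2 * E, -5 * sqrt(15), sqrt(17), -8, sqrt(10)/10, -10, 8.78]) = [-5 * sqrt(15), -10, -8, -6, sqrt(10)/10, sqrt(7)/7, sqrt(2), sqrt(2), 1.65, sqrt(3), sqrt(15), sqrt(17), sqrt(17), 3 * sqrt(2), 2 * E, 8.27, 8.78]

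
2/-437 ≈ -0.00458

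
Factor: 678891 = 3^1*23^1*9839^1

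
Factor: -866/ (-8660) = 2^ (-1)*5^ (-1) = 1/10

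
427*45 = 19215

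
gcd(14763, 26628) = 21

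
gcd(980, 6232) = 4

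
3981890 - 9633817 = -5651927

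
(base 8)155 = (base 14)7b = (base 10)109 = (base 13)85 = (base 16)6d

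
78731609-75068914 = 3662695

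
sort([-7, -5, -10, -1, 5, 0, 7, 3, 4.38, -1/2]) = [-10, -7, -5, -1, -1/2, 0, 3, 4.38, 5, 7]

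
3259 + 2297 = 5556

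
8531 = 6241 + 2290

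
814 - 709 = 105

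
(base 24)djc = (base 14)2c84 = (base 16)1f14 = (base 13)3810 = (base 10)7956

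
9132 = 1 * 9132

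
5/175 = 1/35 ≈ 0.0286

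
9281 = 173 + 9108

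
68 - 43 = 25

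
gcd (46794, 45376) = 1418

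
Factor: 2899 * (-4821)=-1 * 3^1 * 13^1 * 223^1 * 1607^1=-13976079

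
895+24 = 919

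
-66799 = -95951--29152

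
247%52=39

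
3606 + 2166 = 5772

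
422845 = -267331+690176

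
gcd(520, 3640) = 520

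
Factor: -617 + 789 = 2^2 * 43^1 = 172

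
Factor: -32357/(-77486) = 2^(-1)*13^1*17^(-1)*19^1*43^(-1)*53^(-1)*131^1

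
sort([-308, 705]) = [-308, 705]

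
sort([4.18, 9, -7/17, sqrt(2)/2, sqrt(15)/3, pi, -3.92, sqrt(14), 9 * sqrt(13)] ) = [-3.92, -7/17, sqrt(2)/2, sqrt(15)/3, pi, sqrt(14), 4.18, 9, 9 * sqrt(13)] 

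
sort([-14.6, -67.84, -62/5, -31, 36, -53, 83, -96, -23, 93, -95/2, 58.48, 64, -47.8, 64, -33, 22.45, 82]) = [-96, -67.84, -53, -47.8, -95/2, -33, -31, -23, -14.6, -62/5, 22.45, 36, 58.48, 64, 64, 82, 83, 93]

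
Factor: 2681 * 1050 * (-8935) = -1 * 2^1 * 3^1 * 5^3 * 7^2 * 383^1 * 1787^1 = -25152471750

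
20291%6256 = 1523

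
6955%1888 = 1291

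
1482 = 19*78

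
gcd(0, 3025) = 3025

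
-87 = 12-99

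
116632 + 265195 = 381827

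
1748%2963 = 1748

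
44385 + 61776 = 106161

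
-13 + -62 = -75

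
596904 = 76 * 7854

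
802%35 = 32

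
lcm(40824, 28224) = 2286144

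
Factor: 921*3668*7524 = 2^4*3^3*7^1*11^1*19^1*131^1*307^1 = 25417787472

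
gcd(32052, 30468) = 12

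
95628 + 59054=154682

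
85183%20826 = 1879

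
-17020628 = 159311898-176332526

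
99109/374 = 264 + 373/374 ≈ 265.00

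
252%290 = 252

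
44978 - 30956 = 14022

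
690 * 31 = 21390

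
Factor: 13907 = 13907^1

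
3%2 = 1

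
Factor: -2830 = -1 * 2^1 * 5^1 * 283^1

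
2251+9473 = 11724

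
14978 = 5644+9334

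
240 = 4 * 60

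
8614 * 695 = 5986730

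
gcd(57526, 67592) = 14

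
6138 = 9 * 682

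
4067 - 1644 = 2423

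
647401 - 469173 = 178228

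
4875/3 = 1625 = 1625.00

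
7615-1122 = 6493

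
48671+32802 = 81473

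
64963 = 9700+55263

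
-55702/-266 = 27851/133 ≈ 209.41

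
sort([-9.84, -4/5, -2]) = [-9.84, -2, -4/5]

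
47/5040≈0.00933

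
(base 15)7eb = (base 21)41b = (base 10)1796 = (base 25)2ll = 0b11100000100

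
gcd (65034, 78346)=2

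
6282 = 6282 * 1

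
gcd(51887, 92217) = 1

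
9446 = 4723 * 2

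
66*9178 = 605748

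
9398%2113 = 946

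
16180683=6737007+9443676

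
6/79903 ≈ 0.0000751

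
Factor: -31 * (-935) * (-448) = -1 * 2^6 * 5^1 * 7^1 * 11^1 * 17^1 * 31^1 = -12985280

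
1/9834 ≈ 0.000102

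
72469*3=217407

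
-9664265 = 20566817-30231082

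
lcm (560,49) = 3920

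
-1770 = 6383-8153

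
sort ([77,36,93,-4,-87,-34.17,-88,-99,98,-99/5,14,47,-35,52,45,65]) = [-99,-88,-87,-35,-34.17,-99/5,-4,14,36,45,47,52,65,77,93,98]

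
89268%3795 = 1983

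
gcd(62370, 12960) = 810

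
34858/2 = 17429 = 17429.00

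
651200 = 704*925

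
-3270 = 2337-5607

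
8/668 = 2/167 ≈ 0.0120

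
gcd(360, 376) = 8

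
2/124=1/62 ≈ 0.0161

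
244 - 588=-344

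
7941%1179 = 867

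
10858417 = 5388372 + 5470045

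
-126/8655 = -42/2885 ≈ -0.0146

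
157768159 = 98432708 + 59335451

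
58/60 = 29/30 ≈ 0.967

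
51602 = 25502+26100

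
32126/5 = 6425 + 1/5 = 6425.20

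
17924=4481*4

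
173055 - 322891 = -149836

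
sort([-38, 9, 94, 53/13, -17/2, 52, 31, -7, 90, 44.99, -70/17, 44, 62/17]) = [-38, -17/2, -7, -70/17, 62/17, 53/13, 9, 31, 44, 44.99, 52, 90, 94]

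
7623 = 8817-1194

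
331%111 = 109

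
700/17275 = 28/691 ≈ 0.0405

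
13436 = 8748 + 4688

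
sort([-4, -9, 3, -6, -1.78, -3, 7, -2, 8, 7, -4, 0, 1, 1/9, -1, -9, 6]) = [-9, -9, -6, -4, -4, -3, -2, -1.78, -1, 0, 1/9, 1, 3, 6, 7, 7, 8]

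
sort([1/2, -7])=[-7, 1/2]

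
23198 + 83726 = 106924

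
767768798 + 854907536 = 1622676334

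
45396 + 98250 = 143646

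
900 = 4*225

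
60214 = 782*77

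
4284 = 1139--3145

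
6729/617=10 + 559/617 ≈ 10.91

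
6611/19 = 347 + 18/19 ≈ 347.95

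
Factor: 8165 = 5^1*23^1*71^1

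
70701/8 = 8837 + 5/8≈8837.63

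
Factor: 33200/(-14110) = -1*2^3*5^1*17^(-1) = -40/17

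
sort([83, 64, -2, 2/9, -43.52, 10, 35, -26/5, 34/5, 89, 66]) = [-43.52, -26/5, -2, 2/9, 34/5, 10, 35, 64, 66, 83, 89]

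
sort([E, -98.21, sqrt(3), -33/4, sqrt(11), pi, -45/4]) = [-98.21, -45/4, -33/4, sqrt(3), E, pi, sqrt(11)]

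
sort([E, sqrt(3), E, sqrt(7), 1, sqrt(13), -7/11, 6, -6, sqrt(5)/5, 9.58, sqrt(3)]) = [-6, -7/11, sqrt(5)/5, 1, sqrt(3), sqrt(3), sqrt(7), E, E, sqrt(13), 6, 9.58]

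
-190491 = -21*9071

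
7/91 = 1/13 ≈ 0.0769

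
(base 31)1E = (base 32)1D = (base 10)45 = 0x2D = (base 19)27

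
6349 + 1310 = 7659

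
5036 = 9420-4384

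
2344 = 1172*2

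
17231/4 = 4307 + 3/4 = 4307.75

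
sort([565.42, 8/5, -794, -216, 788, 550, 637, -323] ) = [-794, -323, -216, 8/5, 550, 565.42, 637, 788] 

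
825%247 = 84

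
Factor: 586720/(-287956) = -1 * 2^3 * 5^1 * 19^1 * 373^(-1) = -760/373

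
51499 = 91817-40318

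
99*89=8811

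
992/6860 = 248/1715 ≈ 0.145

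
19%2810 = 19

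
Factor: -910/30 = -1 * 3^(-1) * 7^1 * 13^1 = -91/3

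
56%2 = 0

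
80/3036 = 20/759 ≈ 0.0264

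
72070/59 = 1221 + 31/59 ≈ 1221.53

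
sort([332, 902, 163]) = [163, 332, 902]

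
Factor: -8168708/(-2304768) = 2^(-6)*3^(-1)*19^2*3001^(-1)*5657^1 = 2042177/576192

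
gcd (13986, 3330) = 666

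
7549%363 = 289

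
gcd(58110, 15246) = 6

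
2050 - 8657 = -6607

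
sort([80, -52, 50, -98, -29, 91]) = [-98, -52, -29, 50, 80, 91]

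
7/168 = 1/24 ≈ 0.0417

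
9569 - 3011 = 6558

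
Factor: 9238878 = 2^1 * 3^2 * 11^1 * 29^1 * 1609^1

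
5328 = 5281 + 47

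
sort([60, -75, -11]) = [-75, -11, 60]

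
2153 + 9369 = 11522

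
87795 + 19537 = 107332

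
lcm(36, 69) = 828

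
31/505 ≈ 0.0614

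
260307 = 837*311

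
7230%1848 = 1686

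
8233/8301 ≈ 0.992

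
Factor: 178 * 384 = 2^8 * 3^1 * 89^1 = 68352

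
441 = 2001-1560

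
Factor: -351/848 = -1 * 2^(-4) * 3^3 * 13^1 * 53^(-1)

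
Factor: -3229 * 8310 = -1 * 2^1 * 3^1 * 5^1 * 277^1 * 3229^1 = -26832990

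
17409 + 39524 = 56933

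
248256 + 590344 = 838600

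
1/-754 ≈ -0.00133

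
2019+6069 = 8088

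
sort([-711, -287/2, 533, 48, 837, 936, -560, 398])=[-711, -560, -287/2, 48, 398, 533, 837, 936]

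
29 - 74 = -45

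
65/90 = 13/18 ≈ 0.722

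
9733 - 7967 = 1766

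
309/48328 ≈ 0.00639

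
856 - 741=115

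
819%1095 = 819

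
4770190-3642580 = 1127610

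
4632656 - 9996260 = -5363604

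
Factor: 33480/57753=2^3*3^(-1)*5^1*23^(-1)=40/69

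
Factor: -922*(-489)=2^1*3^1*163^1*461^1=450858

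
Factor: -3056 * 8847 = -1 * 2^4 * 3^2 * 191^1 * 983^1 = -27036432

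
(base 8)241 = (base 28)5l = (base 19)89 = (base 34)4p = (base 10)161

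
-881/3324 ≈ -0.265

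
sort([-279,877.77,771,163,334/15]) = [-279,334/15,163,771,877.77]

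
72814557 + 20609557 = 93424114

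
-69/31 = -2 - 7/31 ≈ -2.23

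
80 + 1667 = 1747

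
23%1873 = 23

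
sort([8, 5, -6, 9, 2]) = [-6, 2, 5, 8, 9]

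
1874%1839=35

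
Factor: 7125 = 3^1 * 5^3 * 19^1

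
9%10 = 9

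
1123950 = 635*1770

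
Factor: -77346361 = -1*77346361^1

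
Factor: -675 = -1*3^3*5^2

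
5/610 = 1/122≈0.00820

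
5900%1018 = 810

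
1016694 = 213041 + 803653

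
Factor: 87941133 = 3^4*7^2*22157^1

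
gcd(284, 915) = 1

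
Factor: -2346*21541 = -1*2^1*3^1*13^1*17^1*23^1*1657^1 = -50535186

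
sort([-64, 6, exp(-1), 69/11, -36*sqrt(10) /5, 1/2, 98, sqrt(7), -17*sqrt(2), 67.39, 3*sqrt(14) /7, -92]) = [-92, -64, -17*sqrt(2), -36*sqrt(10) /5, exp(-1), 1/2, 3*sqrt(14) /7, sqrt(7), 6, 69/11, 67.39, 98]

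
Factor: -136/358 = -1*2^2*17^1*179^(-1) = -68/179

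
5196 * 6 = 31176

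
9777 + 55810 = 65587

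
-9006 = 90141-99147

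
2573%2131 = 442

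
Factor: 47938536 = 2^3*3^2*665813^1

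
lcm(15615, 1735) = 15615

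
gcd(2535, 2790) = 15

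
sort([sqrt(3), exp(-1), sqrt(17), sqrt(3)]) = [exp(-1), sqrt(3), sqrt(3), sqrt(17)]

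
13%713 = 13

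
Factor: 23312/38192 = 7^(-1) * 11^(-1) * 47^1 = 47/77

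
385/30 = 77/6 ≈ 12.83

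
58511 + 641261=699772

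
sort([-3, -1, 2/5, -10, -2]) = [-10, -3, -2, -1, 2/5]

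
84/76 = 1+2/19 ≈ 1.11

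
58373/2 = 29186+1/2 = 29186.50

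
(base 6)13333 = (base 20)53d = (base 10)2073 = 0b100000011001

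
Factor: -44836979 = -1*11^1*19^1*214531^1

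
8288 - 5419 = 2869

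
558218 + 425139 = 983357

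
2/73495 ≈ 0.0000272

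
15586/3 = 5195 + 1/3 ≈ 5195.33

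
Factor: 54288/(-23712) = -1*2^(-1)*3^1*19^(-1)*29^1 = -87/38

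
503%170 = 163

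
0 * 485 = 0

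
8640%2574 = 918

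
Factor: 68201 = 7^1*9743^1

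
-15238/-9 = 1693+1/9 ≈ 1693.11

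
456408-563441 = -107033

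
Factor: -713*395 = -1*5^1*23^1*31^1*79^1 = -281635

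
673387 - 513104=160283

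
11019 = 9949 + 1070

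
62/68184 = 31/34092 ≈ 0.000909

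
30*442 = 13260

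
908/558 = 454/279 ≈ 1.63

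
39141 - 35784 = 3357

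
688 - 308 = 380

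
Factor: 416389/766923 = 3^(-1) * 255641^(-1) * 416389^1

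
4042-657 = 3385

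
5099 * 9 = 45891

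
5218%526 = 484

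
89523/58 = 1543 + 1/2 = 1543.50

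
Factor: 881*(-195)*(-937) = 3^1*5^1*13^1*881^1*937^1 = 160971915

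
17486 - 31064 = -13578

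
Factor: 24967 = 24967^1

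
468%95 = 88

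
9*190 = 1710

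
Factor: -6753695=-1*5^1*13^1*103903^1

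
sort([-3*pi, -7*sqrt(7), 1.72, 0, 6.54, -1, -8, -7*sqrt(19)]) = [-7*sqrt(19), -7*sqrt(7), -3*pi, -8, -1, 0, 1.72, 6.54]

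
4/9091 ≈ 0.000440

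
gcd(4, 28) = 4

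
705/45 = 15 + 2/3 ≈ 15.67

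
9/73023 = 3/24341 ≈ 0.000123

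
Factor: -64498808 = -1*2^3*11^2*23^1*2897^1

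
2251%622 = 385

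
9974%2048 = 1782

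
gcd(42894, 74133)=9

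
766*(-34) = -26044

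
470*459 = 215730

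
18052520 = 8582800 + 9469720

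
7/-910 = -1/130 ≈ -0.00769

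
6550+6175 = 12725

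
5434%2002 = 1430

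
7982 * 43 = 343226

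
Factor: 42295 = 5^1*11^1*769^1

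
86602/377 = 229+269/377 ≈ 229.71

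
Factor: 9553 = 41^1*233^1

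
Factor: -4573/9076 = -1 * 2^(-2) * 17^1 * 269^1 * 2269^(-1)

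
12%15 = 12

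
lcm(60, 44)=660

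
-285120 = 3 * (-95040)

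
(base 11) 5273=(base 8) 15501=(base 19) 1064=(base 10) 6977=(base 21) fh5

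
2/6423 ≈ 0.000311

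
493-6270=-5777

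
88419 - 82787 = 5632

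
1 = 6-5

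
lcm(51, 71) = 3621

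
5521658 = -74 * (-74617)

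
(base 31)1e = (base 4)231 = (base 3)1200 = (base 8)55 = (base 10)45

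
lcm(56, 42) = 168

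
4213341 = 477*8833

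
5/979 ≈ 0.00511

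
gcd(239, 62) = 1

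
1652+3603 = 5255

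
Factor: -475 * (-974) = 2^1 * 5^2 * 19^1 * 487^1 = 462650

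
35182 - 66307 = -31125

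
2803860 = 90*31154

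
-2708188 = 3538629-6246817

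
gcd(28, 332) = 4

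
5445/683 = 7 + 664/683≈7.97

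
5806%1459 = 1429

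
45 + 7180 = 7225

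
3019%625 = 519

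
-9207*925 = -8516475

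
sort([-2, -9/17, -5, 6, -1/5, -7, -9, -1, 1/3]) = [-9, -7, -5, -2, -1, -9/17, -1/5, 1/3, 6]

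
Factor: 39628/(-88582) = -1*2^1*13^(-1)*3407^(-1)*9907^1 = -19814/44291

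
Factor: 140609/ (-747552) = -1*2^ (-5)*3^ (-1)*7^1*13^ (-1)*53^1*379^1*599^ (-1)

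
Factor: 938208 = 2^5 * 3^1 * 29^1 * 337^1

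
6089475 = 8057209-1967734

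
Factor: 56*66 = 2^4*3^1*7^1*11^1 = 3696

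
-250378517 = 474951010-725329527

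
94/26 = 47/13 ≈ 3.62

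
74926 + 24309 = 99235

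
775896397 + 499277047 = 1275173444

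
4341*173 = 750993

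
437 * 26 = 11362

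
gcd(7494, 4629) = 3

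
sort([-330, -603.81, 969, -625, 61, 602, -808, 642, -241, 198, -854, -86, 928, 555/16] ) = [-854, -808, -625, -603.81, -330, -241, -86, 555/16, 61, 198, 602, 642, 928, 969] 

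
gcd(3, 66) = 3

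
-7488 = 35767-43255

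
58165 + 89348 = 147513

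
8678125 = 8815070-136945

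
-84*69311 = -5822124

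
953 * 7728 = 7364784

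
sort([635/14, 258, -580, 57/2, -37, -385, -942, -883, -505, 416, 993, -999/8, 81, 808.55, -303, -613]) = [-942, -883, -613, -580, -505, -385, -303, -999/8, -37, 57/2, 635/14, 81, 258, 416, 808.55, 993]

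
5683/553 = 10 + 153/553≈10.28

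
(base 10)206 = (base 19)ag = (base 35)5v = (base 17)c2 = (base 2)11001110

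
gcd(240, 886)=2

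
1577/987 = 1+590/987 ≈ 1.60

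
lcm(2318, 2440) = 46360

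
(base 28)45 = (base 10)117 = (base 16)75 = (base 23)52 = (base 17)6f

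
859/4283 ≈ 0.201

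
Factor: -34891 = -1 * 23^1 * 37^1 * 41^1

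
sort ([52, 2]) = [2, 52]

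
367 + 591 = 958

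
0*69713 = 0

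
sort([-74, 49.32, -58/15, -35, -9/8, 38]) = [-74, -35, -58/15, -9/8, 38, 49.32]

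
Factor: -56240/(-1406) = 2^3*5^1 = 40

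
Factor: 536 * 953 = 2^3 * 67^1 * 953^1 = 510808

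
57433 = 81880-24447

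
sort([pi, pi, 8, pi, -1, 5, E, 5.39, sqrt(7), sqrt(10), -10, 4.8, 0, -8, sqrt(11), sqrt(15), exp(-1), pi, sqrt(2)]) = [-10, -8, -1, 0, exp(-1), sqrt(2), sqrt(7), E, pi, pi, pi, pi, sqrt(10), sqrt(11), sqrt(15), 4.8, 5, 5.39, 8]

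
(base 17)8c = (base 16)94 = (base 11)125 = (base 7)301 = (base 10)148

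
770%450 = 320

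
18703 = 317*59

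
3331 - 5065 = -1734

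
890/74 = 445/37 ≈ 12.03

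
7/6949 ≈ 0.00101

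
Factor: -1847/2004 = -1 * 2^(-2) * 3^(-1) * 167^(-1) * 1847^1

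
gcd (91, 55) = 1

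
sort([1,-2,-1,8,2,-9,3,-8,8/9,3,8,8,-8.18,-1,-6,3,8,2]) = [-9,-8.18,-8,-6,-2,-1,-1,8/9,1,2,2,3,3,3,8,8,8,8]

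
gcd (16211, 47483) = 1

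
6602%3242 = 118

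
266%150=116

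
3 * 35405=106215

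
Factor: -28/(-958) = 2^1*7^1*479^(-1) = 14/479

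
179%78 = 23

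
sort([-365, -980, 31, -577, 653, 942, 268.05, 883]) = [-980, -577, -365, 31, 268.05, 653, 883, 942]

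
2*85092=170184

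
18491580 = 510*36258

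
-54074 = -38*1423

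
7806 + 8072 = 15878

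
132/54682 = 66/27341≈0.00241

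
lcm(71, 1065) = 1065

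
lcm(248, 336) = 10416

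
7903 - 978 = 6925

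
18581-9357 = 9224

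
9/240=3/80=0.0375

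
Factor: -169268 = -1*2^2*11^1*3847^1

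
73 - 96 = -23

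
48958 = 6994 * 7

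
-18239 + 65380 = 47141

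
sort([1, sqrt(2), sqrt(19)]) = [1, sqrt(2), sqrt(19)]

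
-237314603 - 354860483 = -592175086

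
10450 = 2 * 5225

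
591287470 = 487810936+103476534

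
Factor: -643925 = -1*5^2*43^1*599^1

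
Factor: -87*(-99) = 3^3*11^1*29^1 = 8613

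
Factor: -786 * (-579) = 2^1 * 3^2 * 131^1 * 193^1 = 455094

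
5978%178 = 104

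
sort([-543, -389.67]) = [-543, -389.67]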